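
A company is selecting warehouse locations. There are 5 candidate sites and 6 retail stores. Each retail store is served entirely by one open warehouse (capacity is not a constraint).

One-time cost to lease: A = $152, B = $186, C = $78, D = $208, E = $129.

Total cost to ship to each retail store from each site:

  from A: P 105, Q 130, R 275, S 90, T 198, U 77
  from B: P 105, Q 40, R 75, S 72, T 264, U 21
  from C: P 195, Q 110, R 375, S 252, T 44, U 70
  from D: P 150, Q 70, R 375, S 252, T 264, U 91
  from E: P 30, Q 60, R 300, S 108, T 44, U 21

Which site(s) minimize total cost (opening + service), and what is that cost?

For any fixed open set, each retail store goes to its cheapest open site; total = fixed + service.
{B, E}: P→E 30, Q→B 40, R→B 75, S→B 72, T→E 44, U→B 21. Service 282; fixed 315; total 597.
{B, C}: P→B 105, Q→B 40, R→B 75, S→B 72, T→C 44, U→B 21. Service 357; fixed 264; total 621.
{B, C, E}: P→E 30, Q→B 40, R→B 75, S→B 72, T→C 44, U→B 21. Service 282; fixed 393; total 675.
{A, B, C, D, E}: P→E 30, Q→B 40, R→B 75, S→B 72, T→C 44, U→B 21. Service 282; fixed 753; total 1035.
No other subset beats 597.

Open B and E; minimum total cost 597.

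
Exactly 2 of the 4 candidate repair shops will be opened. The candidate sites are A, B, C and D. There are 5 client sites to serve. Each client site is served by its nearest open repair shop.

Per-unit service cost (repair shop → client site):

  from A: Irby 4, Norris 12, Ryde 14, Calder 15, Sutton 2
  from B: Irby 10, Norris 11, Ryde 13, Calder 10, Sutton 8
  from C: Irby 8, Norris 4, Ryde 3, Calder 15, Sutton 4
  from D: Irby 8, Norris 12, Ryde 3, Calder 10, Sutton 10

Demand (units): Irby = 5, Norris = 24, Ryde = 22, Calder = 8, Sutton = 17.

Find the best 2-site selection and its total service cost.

With exactly 2 open, each client site uses its cheapest among the chosen.
{A, C}: Irby→A 4·5=20, Norris→C 4·24=96, Ryde→C 3·22=66, Calder→A 15·8=120, Sutton→A 2·17=34. Service cost 336.
{B, C}: service cost 350
{C, D}: service cost 350
Among all 6 size-2 choices, {A, C} is lowest.

Choose A and C; total service cost 336.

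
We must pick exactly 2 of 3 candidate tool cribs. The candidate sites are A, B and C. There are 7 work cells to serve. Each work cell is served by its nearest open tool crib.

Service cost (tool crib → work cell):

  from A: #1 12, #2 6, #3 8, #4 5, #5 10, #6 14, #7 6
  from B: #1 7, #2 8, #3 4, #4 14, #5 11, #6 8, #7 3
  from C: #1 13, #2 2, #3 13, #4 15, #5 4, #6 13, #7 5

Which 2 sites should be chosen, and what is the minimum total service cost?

Choose B and C; total service cost 42.

With exactly 2 open, each work cell uses its cheapest among the chosen.
{B, C}: #1→B 7, #2→C 2, #3→B 4, #4→B 14, #5→C 4, #6→B 8, #7→B 3. Service cost 42.
{A, B}: service cost 43
{A, C}: service cost 49
Among all 3 size-2 choices, {B, C} is lowest.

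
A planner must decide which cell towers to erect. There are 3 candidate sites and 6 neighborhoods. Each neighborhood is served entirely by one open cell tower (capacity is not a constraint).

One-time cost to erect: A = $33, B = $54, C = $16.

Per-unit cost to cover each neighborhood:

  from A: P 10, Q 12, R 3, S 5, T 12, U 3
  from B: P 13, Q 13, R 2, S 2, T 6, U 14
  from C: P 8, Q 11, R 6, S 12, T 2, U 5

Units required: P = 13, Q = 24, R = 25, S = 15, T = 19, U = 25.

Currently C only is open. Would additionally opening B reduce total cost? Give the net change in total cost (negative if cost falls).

Current service cost with {C}: 861.
Adding B: each neighborhood re-picks its cheapest; new service cost 611, saving 250.
Extra fixed cost: 54. Net change = 54 − 250 = -196.
(Totals: 877 → 681.)

Yes — net change −196 (cost falls by 196).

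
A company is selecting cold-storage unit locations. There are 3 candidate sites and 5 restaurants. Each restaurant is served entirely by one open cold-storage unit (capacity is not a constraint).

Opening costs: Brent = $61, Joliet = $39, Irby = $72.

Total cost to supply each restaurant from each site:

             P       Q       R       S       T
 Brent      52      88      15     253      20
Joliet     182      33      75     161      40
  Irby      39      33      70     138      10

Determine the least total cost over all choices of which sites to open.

For any fixed open set, each restaurant goes to its cheapest open site; total = fixed + service.
{Irby}: P→Irby 39, Q→Irby 33, R→Irby 70, S→Irby 138, T→Irby 10. Service 290; fixed 72; total 362.
{Brent, Irby}: P→Irby 39, Q→Irby 33, R→Brent 15, S→Irby 138, T→Irby 10. Service 235; fixed 133; total 368.
{Brent, Joliet}: service 281 + fixed 100 = 381
{Brent, Joliet, Irby}: service 235 + fixed 172 = 407
(All 7 nonempty subsets were checked; Irby only is lowest.)

Minimum total cost: 362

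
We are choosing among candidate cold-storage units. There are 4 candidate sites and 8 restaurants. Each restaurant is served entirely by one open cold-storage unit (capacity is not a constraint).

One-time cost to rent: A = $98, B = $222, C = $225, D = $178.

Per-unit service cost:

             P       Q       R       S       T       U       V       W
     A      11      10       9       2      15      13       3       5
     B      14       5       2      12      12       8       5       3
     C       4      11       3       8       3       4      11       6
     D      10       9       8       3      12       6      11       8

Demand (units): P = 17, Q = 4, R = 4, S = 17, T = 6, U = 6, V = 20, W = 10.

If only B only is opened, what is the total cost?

Each restaurant is assigned to its cheapest site among the open ones.
{B}: P→B 14·17=238, Q→B 5·4=20, R→B 2·4=8, S→B 12·17=204, T→B 12·6=72, U→B 8·6=48, V→B 5·20=100, W→B 3·10=30. Service 720; fixed 222; total 942.

Total cost: 942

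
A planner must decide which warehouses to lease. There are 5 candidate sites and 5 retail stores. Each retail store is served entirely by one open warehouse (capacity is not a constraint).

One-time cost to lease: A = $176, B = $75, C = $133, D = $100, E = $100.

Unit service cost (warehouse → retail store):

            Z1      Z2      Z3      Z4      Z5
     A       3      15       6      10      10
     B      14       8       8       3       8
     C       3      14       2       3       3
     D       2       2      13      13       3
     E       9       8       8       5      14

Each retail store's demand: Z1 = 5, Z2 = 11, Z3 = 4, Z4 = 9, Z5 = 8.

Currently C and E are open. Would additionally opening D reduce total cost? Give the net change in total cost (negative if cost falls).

No — net change +29 (cost rises by 29).

Current service cost with {C, E}: 162.
Adding D: each retail store re-picks its cheapest; new service cost 91, saving 71.
Extra fixed cost: 100. Net change = 100 − 71 = 29.
(Totals: 395 → 424.)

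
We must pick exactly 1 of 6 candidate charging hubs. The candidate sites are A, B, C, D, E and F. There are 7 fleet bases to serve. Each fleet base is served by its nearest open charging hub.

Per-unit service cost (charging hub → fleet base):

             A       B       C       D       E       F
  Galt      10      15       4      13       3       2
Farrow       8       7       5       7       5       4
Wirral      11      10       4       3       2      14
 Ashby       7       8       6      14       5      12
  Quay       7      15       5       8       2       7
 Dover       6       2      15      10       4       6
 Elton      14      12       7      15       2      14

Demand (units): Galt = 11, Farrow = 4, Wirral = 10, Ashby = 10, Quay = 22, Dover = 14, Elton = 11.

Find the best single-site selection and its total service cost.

With exactly 1 open, each fleet base uses its cheapest among the chosen.
{E}: Galt→E 3·11=33, Farrow→E 5·4=20, Wirral→E 2·10=20, Ashby→E 5·10=50, Quay→E 2·22=44, Dover→E 4·14=56, Elton→E 2·11=22. Service cost 245.
{C}: service cost 561
{F}: service cost 690
Among all 6 size-1 choices, {E} is lowest.

Choose E only; total service cost 245.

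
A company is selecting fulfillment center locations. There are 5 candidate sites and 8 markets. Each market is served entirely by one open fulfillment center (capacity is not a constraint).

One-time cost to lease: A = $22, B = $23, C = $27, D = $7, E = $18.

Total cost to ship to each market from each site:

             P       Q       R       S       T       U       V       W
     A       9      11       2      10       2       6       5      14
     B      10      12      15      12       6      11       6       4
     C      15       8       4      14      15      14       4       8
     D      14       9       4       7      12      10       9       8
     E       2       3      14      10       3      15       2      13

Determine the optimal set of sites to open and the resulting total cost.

For any fixed open set, each market goes to its cheapest open site; total = fixed + service.
{D, E}: P→E 2, Q→E 3, R→D 4, S→D 7, T→E 3, U→D 10, V→E 2, W→D 8. Service 39; fixed 25; total 64.
{A, D}: service 48 + fixed 29 = 77
{A, D, E}: service 32 + fixed 47 = 79
{A, B, C, D, E}: service 28 + fixed 97 = 125
No other subset beats 64.

Open D and E; minimum total cost 64.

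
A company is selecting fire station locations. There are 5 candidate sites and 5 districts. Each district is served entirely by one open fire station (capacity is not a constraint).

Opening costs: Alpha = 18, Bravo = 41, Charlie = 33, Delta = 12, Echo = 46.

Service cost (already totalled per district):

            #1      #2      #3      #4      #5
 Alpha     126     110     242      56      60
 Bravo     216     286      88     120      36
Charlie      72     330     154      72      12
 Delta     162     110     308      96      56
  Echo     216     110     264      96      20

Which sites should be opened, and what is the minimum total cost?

Open Alpha, Bravo and Charlie; minimum total cost 430.

For any fixed open set, each district goes to its cheapest open site; total = fixed + service.
{Alpha, Bravo, Charlie}: #1→Charlie 72, #2→Alpha 110, #3→Bravo 88, #4→Alpha 56, #5→Charlie 12. Service 338; fixed 92; total 430.
{Bravo, Charlie, Delta}: service 354 + fixed 86 = 440
{Alpha, Bravo, Charlie, Delta}: #1→Charlie 72, #2→Alpha 110, #3→Bravo 88, #4→Alpha 56, #5→Charlie 12. Service 338; fixed 104; total 442.
{Alpha, Bravo, Charlie, Delta, Echo}: #1→Charlie 72, #2→Alpha 110, #3→Bravo 88, #4→Alpha 56, #5→Charlie 12. Service 338; fixed 150; total 488.
No other subset beats 430.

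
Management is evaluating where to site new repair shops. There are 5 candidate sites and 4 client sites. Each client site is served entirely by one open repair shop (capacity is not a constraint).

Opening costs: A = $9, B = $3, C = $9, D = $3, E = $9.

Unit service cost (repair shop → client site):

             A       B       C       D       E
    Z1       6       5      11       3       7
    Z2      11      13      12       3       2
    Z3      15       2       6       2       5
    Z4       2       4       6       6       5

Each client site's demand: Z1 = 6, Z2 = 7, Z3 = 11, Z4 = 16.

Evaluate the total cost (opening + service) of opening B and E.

Total cost: 142

Each client site is assigned to its cheapest site among the open ones.
{B, E}: Z1→B 5·6=30, Z2→E 2·7=14, Z3→B 2·11=22, Z4→B 4·16=64. Service 130; fixed 12; total 142.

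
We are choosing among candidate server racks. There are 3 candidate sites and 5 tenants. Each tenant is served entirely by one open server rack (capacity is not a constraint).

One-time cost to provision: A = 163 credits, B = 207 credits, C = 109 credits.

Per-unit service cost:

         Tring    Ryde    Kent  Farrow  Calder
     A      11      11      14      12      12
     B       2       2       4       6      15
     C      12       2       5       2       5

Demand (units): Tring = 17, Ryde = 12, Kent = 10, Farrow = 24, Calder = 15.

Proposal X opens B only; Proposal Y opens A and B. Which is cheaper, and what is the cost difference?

Proposal X: {B}: Tring→B 2·17=34, Ryde→B 2·12=24, Kent→B 4·10=40, Farrow→B 6·24=144, Calder→B 15·15=225. Service 467; fixed 207; total 674.
Proposal Y: {A, B}: Tring→B 2·17=34, Ryde→B 2·12=24, Kent→B 4·10=40, Farrow→B 6·24=144, Calder→A 12·15=180. Service 422; fixed 370; total 792.
Difference: |674 − 792| = 118.

Proposal X is cheaper by 118.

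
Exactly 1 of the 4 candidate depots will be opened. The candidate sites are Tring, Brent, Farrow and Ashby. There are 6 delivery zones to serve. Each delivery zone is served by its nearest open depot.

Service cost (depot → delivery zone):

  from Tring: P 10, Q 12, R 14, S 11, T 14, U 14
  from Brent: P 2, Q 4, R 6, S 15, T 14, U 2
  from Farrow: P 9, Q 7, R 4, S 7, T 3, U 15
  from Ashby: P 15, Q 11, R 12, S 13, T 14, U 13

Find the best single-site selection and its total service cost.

Choose Brent only; total service cost 43.

With exactly 1 open, each delivery zone uses its cheapest among the chosen.
{Brent}: P→Brent 2, Q→Brent 4, R→Brent 6, S→Brent 15, T→Brent 14, U→Brent 2. Service cost 43.
{Farrow}: service cost 45
{Tring}: service cost 75
Among all 4 size-1 choices, {Brent} is lowest.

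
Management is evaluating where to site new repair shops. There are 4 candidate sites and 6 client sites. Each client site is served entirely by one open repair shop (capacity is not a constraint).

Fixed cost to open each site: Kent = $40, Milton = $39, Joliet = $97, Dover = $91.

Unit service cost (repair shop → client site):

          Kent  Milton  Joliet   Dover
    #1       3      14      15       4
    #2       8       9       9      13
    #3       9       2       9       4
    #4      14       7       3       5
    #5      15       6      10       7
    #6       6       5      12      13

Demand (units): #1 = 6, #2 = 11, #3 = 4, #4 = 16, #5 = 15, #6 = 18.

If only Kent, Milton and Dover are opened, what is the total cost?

Each client site is assigned to its cheapest site among the open ones.
{Kent, Milton, Dover}: #1→Kent 3·6=18, #2→Kent 8·11=88, #3→Milton 2·4=8, #4→Dover 5·16=80, #5→Milton 6·15=90, #6→Milton 5·18=90. Service 374; fixed 170; total 544.

Total cost: 544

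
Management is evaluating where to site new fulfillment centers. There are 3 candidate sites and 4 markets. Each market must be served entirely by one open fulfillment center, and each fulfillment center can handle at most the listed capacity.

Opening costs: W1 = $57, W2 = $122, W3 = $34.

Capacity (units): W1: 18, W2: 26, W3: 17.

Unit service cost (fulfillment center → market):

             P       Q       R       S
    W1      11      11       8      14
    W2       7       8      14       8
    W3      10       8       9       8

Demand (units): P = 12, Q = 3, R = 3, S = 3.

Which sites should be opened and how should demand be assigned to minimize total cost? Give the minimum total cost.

Minimum total cost: 292

Open {W1, W3}: P→W3 10·12=120, Q→W1 11·3=33, R→W1 8·3=24, S→W3 8·3=24.
Loads: W1 carries 6/18, W3 carries 15/17. Service 201; fixed 91; total 292.
Next best feasible plan costs 295.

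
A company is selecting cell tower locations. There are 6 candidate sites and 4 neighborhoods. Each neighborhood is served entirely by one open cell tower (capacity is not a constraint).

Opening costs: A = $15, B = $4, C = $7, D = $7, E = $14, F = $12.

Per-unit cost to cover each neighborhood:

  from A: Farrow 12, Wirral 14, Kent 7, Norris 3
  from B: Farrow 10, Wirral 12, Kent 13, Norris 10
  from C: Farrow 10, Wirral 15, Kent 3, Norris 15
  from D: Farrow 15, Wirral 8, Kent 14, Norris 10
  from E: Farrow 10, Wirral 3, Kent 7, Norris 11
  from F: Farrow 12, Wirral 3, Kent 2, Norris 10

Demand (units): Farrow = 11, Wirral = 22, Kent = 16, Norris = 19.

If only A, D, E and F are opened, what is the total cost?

Total cost: 313

Each neighborhood is assigned to its cheapest site among the open ones.
{A, D, E, F}: Farrow→E 10·11=110, Wirral→E 3·22=66, Kent→F 2·16=32, Norris→A 3·19=57. Service 265; fixed 48; total 313.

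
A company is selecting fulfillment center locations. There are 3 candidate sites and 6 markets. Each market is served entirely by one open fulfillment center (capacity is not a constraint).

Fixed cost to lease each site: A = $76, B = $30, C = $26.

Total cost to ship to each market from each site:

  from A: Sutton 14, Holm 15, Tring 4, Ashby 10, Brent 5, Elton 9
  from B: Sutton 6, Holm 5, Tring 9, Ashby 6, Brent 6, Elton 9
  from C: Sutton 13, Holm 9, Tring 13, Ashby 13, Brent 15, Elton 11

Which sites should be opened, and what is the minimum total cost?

For any fixed open set, each market goes to its cheapest open site; total = fixed + service.
{B}: Sutton→B 6, Holm→B 5, Tring→B 9, Ashby→B 6, Brent→B 6, Elton→B 9. Service 41; fixed 30; total 71.
{B, C}: service 41 + fixed 56 = 97
{C}: service 74 + fixed 26 = 100
{A, B, C}: service 35 + fixed 132 = 167
No other subset beats 71.

Open B only; minimum total cost 71.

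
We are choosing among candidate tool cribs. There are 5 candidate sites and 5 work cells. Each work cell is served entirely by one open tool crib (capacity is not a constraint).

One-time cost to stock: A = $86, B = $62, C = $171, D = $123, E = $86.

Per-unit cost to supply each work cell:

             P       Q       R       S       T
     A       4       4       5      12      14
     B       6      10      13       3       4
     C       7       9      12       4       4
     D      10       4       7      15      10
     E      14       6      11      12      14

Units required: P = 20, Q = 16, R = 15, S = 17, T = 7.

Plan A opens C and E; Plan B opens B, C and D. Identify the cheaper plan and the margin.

Plan A: {C, E}: P→C 7·20=140, Q→E 6·16=96, R→E 11·15=165, S→C 4·17=68, T→C 4·7=28. Service 497; fixed 257; total 754.
Plan B: {B, C, D}: P→B 6·20=120, Q→D 4·16=64, R→D 7·15=105, S→B 3·17=51, T→B 4·7=28. Service 368; fixed 356; total 724.
Difference: |754 − 724| = 30.

Plan B is cheaper by 30.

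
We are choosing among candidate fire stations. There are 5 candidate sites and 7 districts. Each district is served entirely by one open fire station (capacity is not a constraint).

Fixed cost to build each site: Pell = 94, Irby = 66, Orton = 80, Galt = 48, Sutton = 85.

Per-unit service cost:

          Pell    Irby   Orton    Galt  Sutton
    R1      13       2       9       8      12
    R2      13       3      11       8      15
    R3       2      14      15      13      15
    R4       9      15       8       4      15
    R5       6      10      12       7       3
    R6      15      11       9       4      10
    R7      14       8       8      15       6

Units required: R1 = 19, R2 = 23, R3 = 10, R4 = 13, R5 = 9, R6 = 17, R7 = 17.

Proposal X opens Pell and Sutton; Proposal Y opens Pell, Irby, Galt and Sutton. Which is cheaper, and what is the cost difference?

Proposal Y is cheaper by 473.

Proposal X: {Pell, Sutton}: R1→Sutton 12·19=228, R2→Pell 13·23=299, R3→Pell 2·10=20, R4→Pell 9·13=117, R5→Sutton 3·9=27, R6→Sutton 10·17=170, R7→Sutton 6·17=102. Service 963; fixed 179; total 1142.
Proposal Y: {Pell, Irby, Galt, Sutton}: R1→Irby 2·19=38, R2→Irby 3·23=69, R3→Pell 2·10=20, R4→Galt 4·13=52, R5→Sutton 3·9=27, R6→Galt 4·17=68, R7→Sutton 6·17=102. Service 376; fixed 293; total 669.
Difference: |1142 − 669| = 473.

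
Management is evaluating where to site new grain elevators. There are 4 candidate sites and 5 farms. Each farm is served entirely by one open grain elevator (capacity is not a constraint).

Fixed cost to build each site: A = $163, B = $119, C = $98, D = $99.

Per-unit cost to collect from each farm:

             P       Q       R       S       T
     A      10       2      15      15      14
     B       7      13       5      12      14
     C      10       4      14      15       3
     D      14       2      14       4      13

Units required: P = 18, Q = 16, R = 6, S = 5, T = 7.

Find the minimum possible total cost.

For any fixed open set, each farm goes to its cheapest open site; total = fixed + service.
{B, D}: P→B 7·18=126, Q→D 2·16=32, R→B 5·6=30, S→D 4·5=20, T→D 13·7=91. Service 299; fixed 218; total 517.
{B, C}: P→B 7·18=126, Q→C 4·16=64, R→B 5·6=30, S→B 12·5=60, T→C 3·7=21. Service 301; fixed 217; total 518.
{C}: service 424 + fixed 98 = 522
{A, B, C, D}: P→B 7·18=126, Q→A 2·16=32, R→B 5·6=30, S→D 4·5=20, T→C 3·7=21. Service 229; fixed 479; total 708.
No other subset beats 517.

Minimum total cost: 517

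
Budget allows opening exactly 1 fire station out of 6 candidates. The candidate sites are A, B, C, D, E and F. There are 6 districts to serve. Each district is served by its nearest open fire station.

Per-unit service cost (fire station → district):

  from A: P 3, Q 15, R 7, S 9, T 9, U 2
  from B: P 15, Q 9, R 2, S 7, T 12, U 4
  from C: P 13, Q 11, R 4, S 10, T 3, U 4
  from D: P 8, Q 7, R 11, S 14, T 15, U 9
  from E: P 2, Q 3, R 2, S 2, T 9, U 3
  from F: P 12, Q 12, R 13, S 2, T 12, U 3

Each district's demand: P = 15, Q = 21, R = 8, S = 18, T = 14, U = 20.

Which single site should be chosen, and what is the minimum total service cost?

Choose E only; total service cost 331.

With exactly 1 open, each district uses its cheapest among the chosen.
{E}: P→E 2·15=30, Q→E 3·21=63, R→E 2·8=16, S→E 2·18=36, T→E 9·14=126, U→E 3·20=60. Service cost 331.
{A}: service cost 744
{C}: service cost 760
Among all 6 size-1 choices, {E} is lowest.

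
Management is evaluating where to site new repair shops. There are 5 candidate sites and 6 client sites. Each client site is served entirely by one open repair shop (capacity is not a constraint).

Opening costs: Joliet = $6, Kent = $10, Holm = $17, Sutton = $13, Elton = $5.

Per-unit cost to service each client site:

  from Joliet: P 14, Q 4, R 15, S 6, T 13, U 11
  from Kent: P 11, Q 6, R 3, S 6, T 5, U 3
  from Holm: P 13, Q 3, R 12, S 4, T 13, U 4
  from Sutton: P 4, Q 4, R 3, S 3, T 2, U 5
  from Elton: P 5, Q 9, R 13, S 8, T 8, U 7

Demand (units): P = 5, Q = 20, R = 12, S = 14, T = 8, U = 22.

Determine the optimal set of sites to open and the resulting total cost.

For any fixed open set, each client site goes to its cheapest open site; total = fixed + service.
{Kent, Holm, Sutton}: P→Sutton 4·5=20, Q→Holm 3·20=60, R→Kent 3·12=36, S→Sutton 3·14=42, T→Sutton 2·8=16, U→Kent 3·22=66. Service 240; fixed 40; total 280.
{Kent, Sutton}: service 260 + fixed 23 = 283
{Kent, Holm, Sutton, Elton}: service 240 + fixed 45 = 285
{Joliet, Kent, Holm, Sutton, Elton}: P→Sutton 4·5=20, Q→Holm 3·20=60, R→Kent 3·12=36, S→Sutton 3·14=42, T→Sutton 2·8=16, U→Kent 3·22=66. Service 240; fixed 51; total 291.
No other subset beats 280.

Open Kent, Holm and Sutton; minimum total cost 280.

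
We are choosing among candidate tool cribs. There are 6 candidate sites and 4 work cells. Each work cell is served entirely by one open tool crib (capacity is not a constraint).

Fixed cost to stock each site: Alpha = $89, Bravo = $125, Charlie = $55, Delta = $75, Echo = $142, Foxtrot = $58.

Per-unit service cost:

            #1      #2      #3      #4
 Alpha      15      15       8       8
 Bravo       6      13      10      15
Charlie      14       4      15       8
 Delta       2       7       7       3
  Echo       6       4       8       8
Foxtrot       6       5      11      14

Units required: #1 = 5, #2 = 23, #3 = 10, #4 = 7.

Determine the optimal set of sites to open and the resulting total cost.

For any fixed open set, each work cell goes to its cheapest open site; total = fixed + service.
{Charlie, Delta}: #1→Delta 2·5=10, #2→Charlie 4·23=92, #3→Delta 7·10=70, #4→Delta 3·7=21. Service 193; fixed 130; total 323.
{Delta}: service 262 + fixed 75 = 337
{Delta, Foxtrot}: service 216 + fixed 133 = 349
{Alpha, Bravo, Charlie, Delta, Echo, Foxtrot}: service 193 + fixed 544 = 737
No other subset beats 323.

Open Charlie and Delta; minimum total cost 323.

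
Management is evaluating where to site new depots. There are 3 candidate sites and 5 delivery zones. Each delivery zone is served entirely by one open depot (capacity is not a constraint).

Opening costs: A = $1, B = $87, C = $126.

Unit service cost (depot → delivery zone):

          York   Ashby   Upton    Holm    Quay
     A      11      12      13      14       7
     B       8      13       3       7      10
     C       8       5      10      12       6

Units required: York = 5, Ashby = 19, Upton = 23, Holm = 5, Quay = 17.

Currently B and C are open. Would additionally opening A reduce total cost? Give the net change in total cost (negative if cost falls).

Current service cost with {B, C}: 341.
Adding A: each delivery zone re-picks its cheapest; new service cost 341, saving 0.
Extra fixed cost: 1. Net change = 1 − 0 = 1.
(Totals: 554 → 555.)

No — net change +1 (cost rises by 1).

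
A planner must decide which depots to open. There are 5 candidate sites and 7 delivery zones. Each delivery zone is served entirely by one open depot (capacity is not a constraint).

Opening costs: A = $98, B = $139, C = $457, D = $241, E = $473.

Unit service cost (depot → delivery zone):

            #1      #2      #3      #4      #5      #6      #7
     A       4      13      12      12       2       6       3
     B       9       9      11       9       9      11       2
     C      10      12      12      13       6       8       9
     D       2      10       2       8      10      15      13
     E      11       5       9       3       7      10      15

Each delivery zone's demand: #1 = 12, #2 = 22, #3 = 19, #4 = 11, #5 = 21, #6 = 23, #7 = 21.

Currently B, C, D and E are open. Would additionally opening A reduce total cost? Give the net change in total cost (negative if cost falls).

Yes — net change −32 (cost falls by 32).

Current service cost with {B, C, D, E}: 557.
Adding A: each delivery zone re-picks its cheapest; new service cost 427, saving 130.
Extra fixed cost: 98. Net change = 98 − 130 = -32.
(Totals: 1867 → 1835.)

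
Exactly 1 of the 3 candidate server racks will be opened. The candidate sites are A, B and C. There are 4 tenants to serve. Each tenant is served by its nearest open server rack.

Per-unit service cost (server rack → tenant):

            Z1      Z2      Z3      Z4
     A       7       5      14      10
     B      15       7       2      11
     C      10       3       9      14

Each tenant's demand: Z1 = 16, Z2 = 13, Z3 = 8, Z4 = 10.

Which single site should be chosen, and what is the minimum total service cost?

With exactly 1 open, each tenant uses its cheapest among the chosen.
{A}: Z1→A 7·16=112, Z2→A 5·13=65, Z3→A 14·8=112, Z4→A 10·10=100. Service cost 389.
{C}: service cost 411
{B}: service cost 457
Among all 3 size-1 choices, {A} is lowest.

Choose A only; total service cost 389.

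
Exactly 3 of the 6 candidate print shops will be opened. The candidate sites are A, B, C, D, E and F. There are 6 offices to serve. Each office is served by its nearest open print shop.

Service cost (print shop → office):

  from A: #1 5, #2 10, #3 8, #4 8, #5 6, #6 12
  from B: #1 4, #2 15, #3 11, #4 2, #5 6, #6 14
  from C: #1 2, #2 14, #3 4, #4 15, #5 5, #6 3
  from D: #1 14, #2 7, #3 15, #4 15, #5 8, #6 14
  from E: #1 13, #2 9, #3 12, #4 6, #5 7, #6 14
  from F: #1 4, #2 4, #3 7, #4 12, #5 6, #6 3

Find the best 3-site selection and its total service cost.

With exactly 3 open, each office uses its cheapest among the chosen.
{B, C, F}: #1→C 2, #2→F 4, #3→C 4, #4→B 2, #5→C 5, #6→C 3. Service cost 20.
{B, C, D}: service cost 23
{C, E, F}: service cost 24
Among all 20 size-3 choices, {B, C, F} is lowest.

Choose B, C and F; total service cost 20.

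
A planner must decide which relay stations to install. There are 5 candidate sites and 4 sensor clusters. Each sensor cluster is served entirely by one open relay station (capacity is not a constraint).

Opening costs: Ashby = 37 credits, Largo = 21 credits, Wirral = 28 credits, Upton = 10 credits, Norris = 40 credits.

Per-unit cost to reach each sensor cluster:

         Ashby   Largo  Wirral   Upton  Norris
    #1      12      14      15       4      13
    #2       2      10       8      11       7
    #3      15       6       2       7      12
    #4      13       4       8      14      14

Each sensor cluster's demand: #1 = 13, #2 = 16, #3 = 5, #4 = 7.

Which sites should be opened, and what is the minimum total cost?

For any fixed open set, each sensor cluster goes to its cheapest open site; total = fixed + service.
{Ashby, Largo, Upton}: #1→Upton 4·13=52, #2→Ashby 2·16=32, #3→Largo 6·5=30, #4→Largo 4·7=28. Service 142; fixed 68; total 210.
{Ashby, Largo, Wirral, Upton}: service 122 + fixed 96 = 218
{Ashby, Wirral, Upton}: #1→Upton 4·13=52, #2→Ashby 2·16=32, #3→Wirral 2·5=10, #4→Wirral 8·7=56. Service 150; fixed 75; total 225.
{Ashby, Largo, Wirral, Upton, Norris}: service 122 + fixed 136 = 258
No other subset beats 210.

Open Ashby, Largo and Upton; minimum total cost 210.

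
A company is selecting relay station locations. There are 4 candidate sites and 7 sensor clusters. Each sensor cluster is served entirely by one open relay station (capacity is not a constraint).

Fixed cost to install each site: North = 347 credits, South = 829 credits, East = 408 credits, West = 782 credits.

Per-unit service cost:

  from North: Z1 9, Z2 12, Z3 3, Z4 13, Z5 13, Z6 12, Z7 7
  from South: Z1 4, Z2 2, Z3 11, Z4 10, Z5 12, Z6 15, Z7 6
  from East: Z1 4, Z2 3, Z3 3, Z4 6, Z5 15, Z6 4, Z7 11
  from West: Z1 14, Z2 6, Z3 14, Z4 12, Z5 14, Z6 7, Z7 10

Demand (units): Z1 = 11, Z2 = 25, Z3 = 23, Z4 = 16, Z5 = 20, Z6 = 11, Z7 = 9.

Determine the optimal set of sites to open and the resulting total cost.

Open East only; minimum total cost 1135.

For any fixed open set, each sensor cluster goes to its cheapest open site; total = fixed + service.
{East}: Z1→East 4·11=44, Z2→East 3·25=75, Z3→East 3·23=69, Z4→East 6·16=96, Z5→East 15·20=300, Z6→East 4·11=44, Z7→East 11·9=99. Service 727; fixed 408; total 1135.
{North, East}: service 651 + fixed 755 = 1406
{North}: service 1131 + fixed 347 = 1478
{North, South, East, West}: Z1→South 4·11=44, Z2→South 2·25=50, Z3→North 3·23=69, Z4→East 6·16=96, Z5→South 12·20=240, Z6→East 4·11=44, Z7→South 6·9=54. Service 597; fixed 2366; total 2963.
No other subset beats 1135.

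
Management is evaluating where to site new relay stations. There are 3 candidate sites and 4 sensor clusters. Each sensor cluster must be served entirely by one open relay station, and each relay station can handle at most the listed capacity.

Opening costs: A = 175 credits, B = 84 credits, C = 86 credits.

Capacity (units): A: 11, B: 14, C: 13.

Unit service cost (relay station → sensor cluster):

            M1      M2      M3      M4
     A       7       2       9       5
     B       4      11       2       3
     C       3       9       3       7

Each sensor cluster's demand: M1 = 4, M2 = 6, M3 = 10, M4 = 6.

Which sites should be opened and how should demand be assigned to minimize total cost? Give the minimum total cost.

Open {B, C}: M1→B 4·4=16, M2→C 9·6=54, M3→B 2·10=20, M4→C 7·6=42.
Loads: B carries 14/14, C carries 12/13. Service 132; fixed 170; total 302.
Next best feasible plan costs 421.

Minimum total cost: 302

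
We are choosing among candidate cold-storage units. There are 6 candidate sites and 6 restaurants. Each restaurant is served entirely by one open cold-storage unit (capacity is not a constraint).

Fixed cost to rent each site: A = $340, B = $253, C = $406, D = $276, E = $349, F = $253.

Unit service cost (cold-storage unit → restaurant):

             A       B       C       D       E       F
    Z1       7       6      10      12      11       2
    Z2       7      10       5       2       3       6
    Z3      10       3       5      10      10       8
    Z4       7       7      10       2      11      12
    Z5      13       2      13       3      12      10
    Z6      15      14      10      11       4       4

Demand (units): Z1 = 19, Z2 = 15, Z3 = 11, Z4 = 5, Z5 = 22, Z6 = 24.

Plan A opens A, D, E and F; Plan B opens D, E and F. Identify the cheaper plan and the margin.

Plan A: {A, D, E, F}: Z1→F 2·19=38, Z2→D 2·15=30, Z3→F 8·11=88, Z4→D 2·5=10, Z5→D 3·22=66, Z6→E 4·24=96. Service 328; fixed 1218; total 1546.
Plan B: {D, E, F}: Z1→F 2·19=38, Z2→D 2·15=30, Z3→F 8·11=88, Z4→D 2·5=10, Z5→D 3·22=66, Z6→E 4·24=96. Service 328; fixed 878; total 1206.
Difference: |1546 − 1206| = 340.

Plan B is cheaper by 340.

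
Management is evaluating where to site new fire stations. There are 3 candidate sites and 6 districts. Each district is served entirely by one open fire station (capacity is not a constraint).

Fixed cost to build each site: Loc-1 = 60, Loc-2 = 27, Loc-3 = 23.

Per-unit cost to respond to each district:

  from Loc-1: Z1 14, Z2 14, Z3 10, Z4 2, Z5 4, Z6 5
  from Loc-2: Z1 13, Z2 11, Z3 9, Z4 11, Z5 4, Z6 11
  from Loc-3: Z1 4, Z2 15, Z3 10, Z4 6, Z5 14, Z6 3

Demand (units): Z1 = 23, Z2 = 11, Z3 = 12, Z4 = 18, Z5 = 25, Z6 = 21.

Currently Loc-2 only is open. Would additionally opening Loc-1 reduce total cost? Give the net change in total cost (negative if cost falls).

Yes — net change −228 (cost falls by 228).

Current service cost with {Loc-2}: 1057.
Adding Loc-1: each district re-picks its cheapest; new service cost 769, saving 288.
Extra fixed cost: 60. Net change = 60 − 288 = -228.
(Totals: 1084 → 856.)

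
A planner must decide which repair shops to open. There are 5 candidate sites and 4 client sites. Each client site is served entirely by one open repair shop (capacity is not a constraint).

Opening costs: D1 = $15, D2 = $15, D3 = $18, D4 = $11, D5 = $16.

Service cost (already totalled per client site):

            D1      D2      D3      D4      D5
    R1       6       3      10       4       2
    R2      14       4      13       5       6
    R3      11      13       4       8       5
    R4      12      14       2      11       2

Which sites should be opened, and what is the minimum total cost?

For any fixed open set, each client site goes to its cheapest open site; total = fixed + service.
{D5}: R1→D5 2, R2→D5 6, R3→D5 5, R4→D5 2. Service 15; fixed 16; total 31.
{D4}: service 28 + fixed 11 = 39
{D4, D5}: service 14 + fixed 27 = 41
{D1, D2, D3, D4, D5}: service 12 + fixed 75 = 87
No other subset beats 31.

Open D5 only; minimum total cost 31.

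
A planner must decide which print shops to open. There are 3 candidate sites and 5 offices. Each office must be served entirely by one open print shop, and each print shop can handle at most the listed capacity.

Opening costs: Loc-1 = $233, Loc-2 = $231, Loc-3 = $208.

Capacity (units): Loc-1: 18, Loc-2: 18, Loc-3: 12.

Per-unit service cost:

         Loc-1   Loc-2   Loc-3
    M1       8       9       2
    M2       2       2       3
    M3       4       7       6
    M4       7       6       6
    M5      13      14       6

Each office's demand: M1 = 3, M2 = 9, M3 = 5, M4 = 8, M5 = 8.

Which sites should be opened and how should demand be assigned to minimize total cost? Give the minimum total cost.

Open {Loc-1, Loc-2}: M1→Loc-1 8·3=24, M2→Loc-2 2·9=18, M3→Loc-1 4·5=20, M4→Loc-2 6·8=48, M5→Loc-1 13·8=104.
Loads: Loc-1 carries 16/18, Loc-2 carries 17/18. Service 214; fixed 464; total 678.
Next best feasible plan costs 686.

Minimum total cost: 678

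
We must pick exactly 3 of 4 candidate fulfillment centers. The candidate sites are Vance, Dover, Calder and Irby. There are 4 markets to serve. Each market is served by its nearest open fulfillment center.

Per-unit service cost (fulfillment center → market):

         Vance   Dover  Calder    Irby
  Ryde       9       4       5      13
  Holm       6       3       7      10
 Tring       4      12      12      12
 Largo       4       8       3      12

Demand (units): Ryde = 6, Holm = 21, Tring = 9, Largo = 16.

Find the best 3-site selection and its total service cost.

With exactly 3 open, each market uses its cheapest among the chosen.
{Vance, Dover, Calder}: Ryde→Dover 4·6=24, Holm→Dover 3·21=63, Tring→Vance 4·9=36, Largo→Calder 3·16=48. Service cost 171.
{Vance, Dover, Irby}: service cost 187
{Vance, Calder, Irby}: service cost 240
Among all 4 size-3 choices, {Vance, Dover, Calder} is lowest.

Choose Vance, Dover and Calder; total service cost 171.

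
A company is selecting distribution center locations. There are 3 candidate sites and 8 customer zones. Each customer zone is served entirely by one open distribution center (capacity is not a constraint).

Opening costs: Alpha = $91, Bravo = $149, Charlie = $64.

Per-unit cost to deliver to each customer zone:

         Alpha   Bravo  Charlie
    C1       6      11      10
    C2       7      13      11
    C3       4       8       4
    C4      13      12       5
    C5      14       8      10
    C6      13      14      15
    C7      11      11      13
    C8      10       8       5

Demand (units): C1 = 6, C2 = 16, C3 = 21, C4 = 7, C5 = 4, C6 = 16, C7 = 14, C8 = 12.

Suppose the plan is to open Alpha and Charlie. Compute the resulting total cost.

Total cost: 884

Each customer zone is assigned to its cheapest site among the open ones.
{Alpha, Charlie}: C1→Alpha 6·6=36, C2→Alpha 7·16=112, C3→Alpha 4·21=84, C4→Charlie 5·7=35, C5→Charlie 10·4=40, C6→Alpha 13·16=208, C7→Alpha 11·14=154, C8→Charlie 5·12=60. Service 729; fixed 155; total 884.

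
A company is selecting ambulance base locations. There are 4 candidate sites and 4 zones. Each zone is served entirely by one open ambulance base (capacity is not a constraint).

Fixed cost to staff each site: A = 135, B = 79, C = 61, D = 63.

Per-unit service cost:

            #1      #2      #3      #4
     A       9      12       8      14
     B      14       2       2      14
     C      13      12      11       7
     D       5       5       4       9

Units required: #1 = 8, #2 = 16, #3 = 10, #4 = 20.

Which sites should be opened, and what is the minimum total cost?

For any fixed open set, each zone goes to its cheapest open site; total = fixed + service.
{D}: #1→D 5·8=40, #2→D 5·16=80, #3→D 4·10=40, #4→D 9·20=180. Service 340; fixed 63; total 403.
{B, D}: service 272 + fixed 142 = 414
{C, D}: service 300 + fixed 124 = 424
{A, B, C, D}: #1→D 5·8=40, #2→B 2·16=32, #3→B 2·10=20, #4→C 7·20=140. Service 232; fixed 338; total 570.
No other subset beats 403.

Open D only; minimum total cost 403.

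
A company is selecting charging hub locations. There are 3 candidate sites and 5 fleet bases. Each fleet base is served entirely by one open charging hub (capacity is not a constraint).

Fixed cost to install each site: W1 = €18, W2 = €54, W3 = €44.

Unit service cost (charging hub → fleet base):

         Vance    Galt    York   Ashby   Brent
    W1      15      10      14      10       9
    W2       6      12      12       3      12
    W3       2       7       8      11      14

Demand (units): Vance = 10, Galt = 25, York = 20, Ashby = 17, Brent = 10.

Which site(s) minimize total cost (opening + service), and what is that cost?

For any fixed open set, each fleet base goes to its cheapest open site; total = fixed + service.
{W1, W2, W3}: Vance→W3 2·10=20, Galt→W3 7·25=175, York→W3 8·20=160, Ashby→W2 3·17=51, Brent→W1 9·10=90. Service 496; fixed 116; total 612.
{W2, W3}: service 526 + fixed 98 = 624
{W1, W3}: service 615 + fixed 62 = 677
{W1}: Vance→W1 15·10=150, Galt→W1 10·25=250, York→W1 14·20=280, Ashby→W1 10·17=170, Brent→W1 9·10=90. Service 940; fixed 18; total 958.
No other subset beats 612.

Open W1, W2 and W3; minimum total cost 612.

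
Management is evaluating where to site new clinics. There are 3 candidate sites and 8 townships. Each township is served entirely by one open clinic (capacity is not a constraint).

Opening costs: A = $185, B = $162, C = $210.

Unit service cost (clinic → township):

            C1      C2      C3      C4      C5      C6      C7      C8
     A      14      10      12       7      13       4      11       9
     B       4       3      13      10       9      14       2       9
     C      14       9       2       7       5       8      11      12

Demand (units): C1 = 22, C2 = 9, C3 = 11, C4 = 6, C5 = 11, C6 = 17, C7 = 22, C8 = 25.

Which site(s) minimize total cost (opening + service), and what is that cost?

Open B and C; minimum total cost 1011.

For any fixed open set, each township goes to its cheapest open site; total = fixed + service.
{B, C}: C1→B 4·22=88, C2→B 3·9=27, C3→C 2·11=22, C4→C 7·6=42, C5→C 5·11=55, C6→C 8·17=136, C7→B 2·22=44, C8→B 9·25=225. Service 639; fixed 372; total 1011.
{A, B}: C1→B 4·22=88, C2→B 3·9=27, C3→A 12·11=132, C4→A 7·6=42, C5→B 9·11=99, C6→A 4·17=68, C7→B 2·22=44, C8→A 9·25=225. Service 725; fixed 347; total 1072.
{B}: service 924 + fixed 162 = 1086
{A, B, C}: C1→B 4·22=88, C2→B 3·9=27, C3→C 2·11=22, C4→A 7·6=42, C5→C 5·11=55, C6→A 4·17=68, C7→B 2·22=44, C8→A 9·25=225. Service 571; fixed 557; total 1128.
No other subset beats 1011.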